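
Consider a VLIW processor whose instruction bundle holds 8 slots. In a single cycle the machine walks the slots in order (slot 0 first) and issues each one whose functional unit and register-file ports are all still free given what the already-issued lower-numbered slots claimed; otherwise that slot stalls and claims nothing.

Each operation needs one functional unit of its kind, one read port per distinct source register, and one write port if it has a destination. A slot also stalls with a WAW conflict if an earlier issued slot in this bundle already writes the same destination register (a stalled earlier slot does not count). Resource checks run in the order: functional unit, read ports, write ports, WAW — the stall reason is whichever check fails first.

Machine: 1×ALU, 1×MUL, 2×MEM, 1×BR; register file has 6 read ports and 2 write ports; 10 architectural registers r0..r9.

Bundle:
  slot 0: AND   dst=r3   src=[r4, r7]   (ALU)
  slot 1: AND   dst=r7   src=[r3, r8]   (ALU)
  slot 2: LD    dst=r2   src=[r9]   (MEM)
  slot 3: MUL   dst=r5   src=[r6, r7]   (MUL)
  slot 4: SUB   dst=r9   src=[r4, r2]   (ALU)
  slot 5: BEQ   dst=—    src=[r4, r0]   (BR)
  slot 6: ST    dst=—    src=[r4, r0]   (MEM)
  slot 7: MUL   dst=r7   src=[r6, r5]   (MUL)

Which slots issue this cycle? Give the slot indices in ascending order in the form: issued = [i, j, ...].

(0) want 1×ALU +2rd +1wr — yes → AL0|MU1|ME2|BR1|rd4|wr1
(1) want 1×ALU +2rd +1wr — FU → AL0|MU1|ME2|BR1|rd4|wr1
(2) want 1×MEM +1rd +1wr — yes → AL0|MU1|ME1|BR1|rd3|wr0
(3) want 1×MUL +2rd +1wr — WR_PORT → AL0|MU1|ME1|BR1|rd3|wr0
(4) want 1×ALU +2rd +1wr — FU → AL0|MU1|ME1|BR1|rd3|wr0
(5) want 1×BR +2rd +0wr — yes → AL0|MU1|ME1|BR0|rd1|wr0
(6) want 1×MEM +2rd +0wr — RD_PORT → AL0|MU1|ME1|BR0|rd1|wr0
(7) want 1×MUL +2rd +1wr — RD_PORT → AL0|MU1|ME1|BR0|rd1|wr0

issued = [0, 2, 5]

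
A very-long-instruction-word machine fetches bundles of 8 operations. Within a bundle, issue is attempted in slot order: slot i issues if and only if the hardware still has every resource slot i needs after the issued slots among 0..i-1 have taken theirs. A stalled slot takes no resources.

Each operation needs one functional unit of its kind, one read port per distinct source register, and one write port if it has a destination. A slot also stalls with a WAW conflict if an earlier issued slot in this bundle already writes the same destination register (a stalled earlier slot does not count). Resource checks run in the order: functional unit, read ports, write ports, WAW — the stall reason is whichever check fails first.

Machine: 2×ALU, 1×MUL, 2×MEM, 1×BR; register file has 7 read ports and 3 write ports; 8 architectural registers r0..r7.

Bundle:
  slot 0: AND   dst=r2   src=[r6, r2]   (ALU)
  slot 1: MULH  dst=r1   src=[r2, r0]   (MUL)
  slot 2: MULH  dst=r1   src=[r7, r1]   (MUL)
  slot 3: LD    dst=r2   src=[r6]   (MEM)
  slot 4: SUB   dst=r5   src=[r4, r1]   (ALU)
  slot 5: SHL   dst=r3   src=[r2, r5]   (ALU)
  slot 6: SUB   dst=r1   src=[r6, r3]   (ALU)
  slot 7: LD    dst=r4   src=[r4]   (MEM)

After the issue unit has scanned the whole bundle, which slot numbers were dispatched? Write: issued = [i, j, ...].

issued = [0, 1, 4]

slot 0 (ALU): ISSUE — free A1,Mu1,Ld2,B1 rp5 wp2
slot 1 (MUL): ISSUE — free A1,Mu0,Ld2,B1 rp3 wp1
slot 2 (MUL): stall FU — free A1,Mu0,Ld2,B1 rp3 wp1
slot 3 (MEM): stall WAW — free A1,Mu0,Ld2,B1 rp3 wp1
slot 4 (ALU): ISSUE — free A0,Mu0,Ld2,B1 rp1 wp0
slot 5 (ALU): stall FU — free A0,Mu0,Ld2,B1 rp1 wp0
slot 6 (ALU): stall FU — free A0,Mu0,Ld2,B1 rp1 wp0
slot 7 (MEM): stall WR_PORT — free A0,Mu0,Ld2,B1 rp1 wp0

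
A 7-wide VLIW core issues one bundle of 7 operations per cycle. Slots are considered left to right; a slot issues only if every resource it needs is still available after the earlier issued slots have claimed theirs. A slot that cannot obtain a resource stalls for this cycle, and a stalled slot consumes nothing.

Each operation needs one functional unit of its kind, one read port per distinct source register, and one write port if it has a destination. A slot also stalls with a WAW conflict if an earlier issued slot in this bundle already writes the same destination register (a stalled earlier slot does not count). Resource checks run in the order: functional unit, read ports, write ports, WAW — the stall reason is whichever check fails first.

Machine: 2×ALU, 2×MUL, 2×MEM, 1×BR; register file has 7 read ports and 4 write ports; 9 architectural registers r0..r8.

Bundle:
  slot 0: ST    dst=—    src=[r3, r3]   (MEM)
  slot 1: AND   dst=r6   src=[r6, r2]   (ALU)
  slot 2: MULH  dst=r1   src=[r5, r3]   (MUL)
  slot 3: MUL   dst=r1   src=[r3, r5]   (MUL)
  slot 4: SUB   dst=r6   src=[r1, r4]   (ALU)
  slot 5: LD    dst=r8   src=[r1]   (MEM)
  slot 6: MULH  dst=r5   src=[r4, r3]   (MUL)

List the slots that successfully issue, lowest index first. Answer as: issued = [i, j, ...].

(0) want 1×MEM +1rd +0wr — yes → AL2|MU2|ME1|BR1|rd6|wr4
(1) want 1×ALU +2rd +1wr — yes → AL1|MU2|ME1|BR1|rd4|wr3
(2) want 1×MUL +2rd +1wr — yes → AL1|MU1|ME1|BR1|rd2|wr2
(3) want 1×MUL +2rd +1wr — WAW → AL1|MU1|ME1|BR1|rd2|wr2
(4) want 1×ALU +2rd +1wr — WAW → AL1|MU1|ME1|BR1|rd2|wr2
(5) want 1×MEM +1rd +1wr — yes → AL1|MU1|ME0|BR1|rd1|wr1
(6) want 1×MUL +2rd +1wr — RD_PORT → AL1|MU1|ME0|BR1|rd1|wr1

issued = [0, 1, 2, 5]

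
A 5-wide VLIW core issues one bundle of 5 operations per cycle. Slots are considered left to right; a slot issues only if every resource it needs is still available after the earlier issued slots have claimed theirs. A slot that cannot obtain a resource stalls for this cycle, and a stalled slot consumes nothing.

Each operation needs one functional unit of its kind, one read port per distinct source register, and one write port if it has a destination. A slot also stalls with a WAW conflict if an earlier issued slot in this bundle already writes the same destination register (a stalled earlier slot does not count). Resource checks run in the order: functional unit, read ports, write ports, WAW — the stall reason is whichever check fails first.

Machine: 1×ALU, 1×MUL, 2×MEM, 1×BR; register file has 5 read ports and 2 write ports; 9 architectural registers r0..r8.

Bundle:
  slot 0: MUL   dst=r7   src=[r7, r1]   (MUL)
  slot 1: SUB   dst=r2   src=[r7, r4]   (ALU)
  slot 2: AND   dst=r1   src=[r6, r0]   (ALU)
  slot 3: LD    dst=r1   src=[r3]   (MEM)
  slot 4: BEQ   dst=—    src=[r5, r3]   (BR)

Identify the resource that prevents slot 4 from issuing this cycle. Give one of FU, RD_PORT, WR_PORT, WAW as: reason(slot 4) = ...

slot 0 (MUL): ISSUE — free A1,Mu0,Ld2,B1 rp3 wp1
slot 1 (ALU): ISSUE — free A0,Mu0,Ld2,B1 rp1 wp0
slot 2 (ALU): stall FU — free A0,Mu0,Ld2,B1 rp1 wp0
slot 3 (MEM): stall WR_PORT — free A0,Mu0,Ld2,B1 rp1 wp0
slot 4 (BR): stall RD_PORT — free A0,Mu0,Ld2,B1 rp1 wp0

reason(slot 4) = RD_PORT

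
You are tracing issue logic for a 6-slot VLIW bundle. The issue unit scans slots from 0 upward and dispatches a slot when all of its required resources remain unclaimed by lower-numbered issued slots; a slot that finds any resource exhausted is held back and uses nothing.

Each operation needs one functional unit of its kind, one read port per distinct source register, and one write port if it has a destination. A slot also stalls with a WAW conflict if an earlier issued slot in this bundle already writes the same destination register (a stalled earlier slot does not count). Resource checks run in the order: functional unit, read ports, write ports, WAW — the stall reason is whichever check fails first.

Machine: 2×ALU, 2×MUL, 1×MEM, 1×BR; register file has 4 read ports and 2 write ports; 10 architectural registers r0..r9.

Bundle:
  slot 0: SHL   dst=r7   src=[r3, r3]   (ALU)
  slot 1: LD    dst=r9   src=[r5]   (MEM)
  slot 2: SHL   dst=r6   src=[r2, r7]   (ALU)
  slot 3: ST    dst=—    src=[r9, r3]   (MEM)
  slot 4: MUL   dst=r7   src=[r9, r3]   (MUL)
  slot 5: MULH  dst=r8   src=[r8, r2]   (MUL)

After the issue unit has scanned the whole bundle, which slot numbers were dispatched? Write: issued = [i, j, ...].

(0) want 1×ALU +1rd +1wr — yes → AL1|MU2|ME1|BR1|rd3|wr1
(1) want 1×MEM +1rd +1wr — yes → AL1|MU2|ME0|BR1|rd2|wr0
(2) want 1×ALU +2rd +1wr — WR_PORT → AL1|MU2|ME0|BR1|rd2|wr0
(3) want 1×MEM +2rd +0wr — FU → AL1|MU2|ME0|BR1|rd2|wr0
(4) want 1×MUL +2rd +1wr — WR_PORT → AL1|MU2|ME0|BR1|rd2|wr0
(5) want 1×MUL +2rd +1wr — WR_PORT → AL1|MU2|ME0|BR1|rd2|wr0

issued = [0, 1]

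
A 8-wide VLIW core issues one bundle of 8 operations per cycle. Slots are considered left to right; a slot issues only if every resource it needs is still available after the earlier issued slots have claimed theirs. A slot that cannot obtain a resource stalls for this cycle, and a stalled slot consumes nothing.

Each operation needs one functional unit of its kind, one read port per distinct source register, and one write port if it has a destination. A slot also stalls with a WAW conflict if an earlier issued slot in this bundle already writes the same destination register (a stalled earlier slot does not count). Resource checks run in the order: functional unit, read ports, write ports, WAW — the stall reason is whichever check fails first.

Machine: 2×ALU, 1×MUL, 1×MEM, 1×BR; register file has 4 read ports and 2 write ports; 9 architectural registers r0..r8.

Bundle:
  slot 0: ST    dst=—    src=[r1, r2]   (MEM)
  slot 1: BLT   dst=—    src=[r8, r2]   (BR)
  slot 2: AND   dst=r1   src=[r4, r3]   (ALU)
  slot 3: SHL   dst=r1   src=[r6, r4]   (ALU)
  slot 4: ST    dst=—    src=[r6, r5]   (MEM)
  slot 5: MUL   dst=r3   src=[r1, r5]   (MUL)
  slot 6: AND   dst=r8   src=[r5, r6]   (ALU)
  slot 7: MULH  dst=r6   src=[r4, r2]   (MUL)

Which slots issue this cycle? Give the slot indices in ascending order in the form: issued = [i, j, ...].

(0) want 1×MEM +2rd +0wr — yes → AL2|MU1|ME0|BR1|rd2|wr2
(1) want 1×BR +2rd +0wr — yes → AL2|MU1|ME0|BR0|rd0|wr2
(2) want 1×ALU +2rd +1wr — RD_PORT → AL2|MU1|ME0|BR0|rd0|wr2
(3) want 1×ALU +2rd +1wr — RD_PORT → AL2|MU1|ME0|BR0|rd0|wr2
(4) want 1×MEM +2rd +0wr — FU → AL2|MU1|ME0|BR0|rd0|wr2
(5) want 1×MUL +2rd +1wr — RD_PORT → AL2|MU1|ME0|BR0|rd0|wr2
(6) want 1×ALU +2rd +1wr — RD_PORT → AL2|MU1|ME0|BR0|rd0|wr2
(7) want 1×MUL +2rd +1wr — RD_PORT → AL2|MU1|ME0|BR0|rd0|wr2

issued = [0, 1]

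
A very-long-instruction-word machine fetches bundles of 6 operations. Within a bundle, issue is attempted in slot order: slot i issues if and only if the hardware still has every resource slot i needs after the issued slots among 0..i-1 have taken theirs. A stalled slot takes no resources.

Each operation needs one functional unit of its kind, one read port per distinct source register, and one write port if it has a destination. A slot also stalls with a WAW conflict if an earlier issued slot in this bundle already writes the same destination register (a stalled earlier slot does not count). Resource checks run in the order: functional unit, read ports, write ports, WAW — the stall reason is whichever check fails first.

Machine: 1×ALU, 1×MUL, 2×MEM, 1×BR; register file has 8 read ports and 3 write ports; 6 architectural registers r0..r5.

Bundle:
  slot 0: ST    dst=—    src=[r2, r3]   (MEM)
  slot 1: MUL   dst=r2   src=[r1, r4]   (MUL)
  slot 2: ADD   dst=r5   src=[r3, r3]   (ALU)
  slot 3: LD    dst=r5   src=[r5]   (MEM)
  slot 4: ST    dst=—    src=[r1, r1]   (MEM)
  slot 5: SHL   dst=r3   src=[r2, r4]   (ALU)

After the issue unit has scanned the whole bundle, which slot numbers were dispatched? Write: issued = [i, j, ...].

[0] MEM needs rd=2 wr=0: ok; after: ALU=1 MUL=1 MEM=1 BR=1, R=6, W=3
[1] MUL needs rd=2 wr=1: ok; after: ALU=1 MUL=0 MEM=1 BR=1, R=4, W=2
[2] ALU needs rd=1 wr=1: ok; after: ALU=0 MUL=0 MEM=1 BR=1, R=3, W=1
[3] MEM needs rd=1 wr=1: WAW; after: ALU=0 MUL=0 MEM=1 BR=1, R=3, W=1
[4] MEM needs rd=1 wr=0: ok; after: ALU=0 MUL=0 MEM=0 BR=1, R=2, W=1
[5] ALU needs rd=2 wr=1: FU; after: ALU=0 MUL=0 MEM=0 BR=1, R=2, W=1

issued = [0, 1, 2, 4]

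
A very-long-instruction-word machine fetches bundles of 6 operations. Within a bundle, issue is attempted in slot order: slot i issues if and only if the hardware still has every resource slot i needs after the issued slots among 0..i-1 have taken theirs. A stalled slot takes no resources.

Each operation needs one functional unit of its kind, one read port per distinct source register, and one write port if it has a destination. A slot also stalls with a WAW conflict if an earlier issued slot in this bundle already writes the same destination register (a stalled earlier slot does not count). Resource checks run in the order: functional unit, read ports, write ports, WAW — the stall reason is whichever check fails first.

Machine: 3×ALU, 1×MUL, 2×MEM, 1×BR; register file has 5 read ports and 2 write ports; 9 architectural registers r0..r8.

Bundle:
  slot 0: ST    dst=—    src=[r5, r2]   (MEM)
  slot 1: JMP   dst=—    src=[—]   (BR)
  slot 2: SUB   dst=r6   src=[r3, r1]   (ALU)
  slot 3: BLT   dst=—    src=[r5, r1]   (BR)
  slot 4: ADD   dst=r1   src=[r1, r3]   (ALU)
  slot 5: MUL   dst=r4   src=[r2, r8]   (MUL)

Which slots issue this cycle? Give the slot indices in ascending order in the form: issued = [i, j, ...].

(0) want 1×MEM +2rd +0wr — yes → AL3|MU1|ME1|BR1|rd3|wr2
(1) want 1×BR +0rd +0wr — yes → AL3|MU1|ME1|BR0|rd3|wr2
(2) want 1×ALU +2rd +1wr — yes → AL2|MU1|ME1|BR0|rd1|wr1
(3) want 1×BR +2rd +0wr — FU → AL2|MU1|ME1|BR0|rd1|wr1
(4) want 1×ALU +2rd +1wr — RD_PORT → AL2|MU1|ME1|BR0|rd1|wr1
(5) want 1×MUL +2rd +1wr — RD_PORT → AL2|MU1|ME1|BR0|rd1|wr1

issued = [0, 1, 2]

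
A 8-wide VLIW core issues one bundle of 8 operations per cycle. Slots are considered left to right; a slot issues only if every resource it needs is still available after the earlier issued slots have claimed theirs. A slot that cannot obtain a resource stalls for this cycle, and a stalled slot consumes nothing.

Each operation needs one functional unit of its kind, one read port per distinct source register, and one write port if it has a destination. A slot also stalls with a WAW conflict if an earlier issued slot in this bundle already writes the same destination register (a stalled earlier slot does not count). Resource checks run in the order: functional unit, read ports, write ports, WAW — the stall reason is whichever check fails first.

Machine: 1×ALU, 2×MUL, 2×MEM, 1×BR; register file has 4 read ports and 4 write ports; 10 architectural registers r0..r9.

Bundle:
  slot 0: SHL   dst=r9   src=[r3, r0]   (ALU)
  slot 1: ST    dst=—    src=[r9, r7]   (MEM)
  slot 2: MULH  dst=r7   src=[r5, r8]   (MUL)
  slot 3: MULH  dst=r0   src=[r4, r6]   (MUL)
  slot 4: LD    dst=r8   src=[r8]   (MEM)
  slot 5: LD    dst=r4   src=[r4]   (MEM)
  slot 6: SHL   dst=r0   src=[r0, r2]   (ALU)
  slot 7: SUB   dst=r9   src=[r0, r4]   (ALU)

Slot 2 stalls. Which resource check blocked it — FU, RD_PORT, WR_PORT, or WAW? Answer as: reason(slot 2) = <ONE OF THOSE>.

  0. ALU→r9 ⇒ go  {0A/2Mu/2Ld/1B | 2r 3w}
  1. MEM ⇒ go  {0A/2Mu/1Ld/1B | 0r 3w}
  2. MUL→r7 ⇒ no(RD_PORT)  {0A/2Mu/1Ld/1B | 0r 3w}
  3. MUL→r0 ⇒ no(RD_PORT)  {0A/2Mu/1Ld/1B | 0r 3w}
  4. MEM→r8 ⇒ no(RD_PORT)  {0A/2Mu/1Ld/1B | 0r 3w}
  5. MEM→r4 ⇒ no(RD_PORT)  {0A/2Mu/1Ld/1B | 0r 3w}
  6. ALU→r0 ⇒ no(FU)  {0A/2Mu/1Ld/1B | 0r 3w}
  7. ALU→r9 ⇒ no(FU)  {0A/2Mu/1Ld/1B | 0r 3w}

reason(slot 2) = RD_PORT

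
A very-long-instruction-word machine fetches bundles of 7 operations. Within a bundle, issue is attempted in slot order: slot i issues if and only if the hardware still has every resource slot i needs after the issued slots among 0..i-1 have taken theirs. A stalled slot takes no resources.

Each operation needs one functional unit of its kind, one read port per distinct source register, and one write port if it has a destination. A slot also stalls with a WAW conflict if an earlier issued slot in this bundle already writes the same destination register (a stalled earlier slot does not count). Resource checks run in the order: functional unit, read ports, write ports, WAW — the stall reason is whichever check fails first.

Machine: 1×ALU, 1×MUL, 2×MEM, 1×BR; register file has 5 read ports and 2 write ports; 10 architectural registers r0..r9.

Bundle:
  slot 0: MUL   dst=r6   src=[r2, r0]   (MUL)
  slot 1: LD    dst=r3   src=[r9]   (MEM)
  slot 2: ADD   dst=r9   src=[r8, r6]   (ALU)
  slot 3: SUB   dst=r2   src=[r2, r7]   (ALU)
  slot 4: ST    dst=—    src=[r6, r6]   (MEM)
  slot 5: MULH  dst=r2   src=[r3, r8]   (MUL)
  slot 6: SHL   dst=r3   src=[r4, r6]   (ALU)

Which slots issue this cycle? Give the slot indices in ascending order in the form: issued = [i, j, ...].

issued = [0, 1, 4]

[0] MUL needs rd=2 wr=1: ok; after: ALU=1 MUL=0 MEM=2 BR=1, R=3, W=1
[1] MEM needs rd=1 wr=1: ok; after: ALU=1 MUL=0 MEM=1 BR=1, R=2, W=0
[2] ALU needs rd=2 wr=1: WR_PORT; after: ALU=1 MUL=0 MEM=1 BR=1, R=2, W=0
[3] ALU needs rd=2 wr=1: WR_PORT; after: ALU=1 MUL=0 MEM=1 BR=1, R=2, W=0
[4] MEM needs rd=1 wr=0: ok; after: ALU=1 MUL=0 MEM=0 BR=1, R=1, W=0
[5] MUL needs rd=2 wr=1: FU; after: ALU=1 MUL=0 MEM=0 BR=1, R=1, W=0
[6] ALU needs rd=2 wr=1: RD_PORT; after: ALU=1 MUL=0 MEM=0 BR=1, R=1, W=0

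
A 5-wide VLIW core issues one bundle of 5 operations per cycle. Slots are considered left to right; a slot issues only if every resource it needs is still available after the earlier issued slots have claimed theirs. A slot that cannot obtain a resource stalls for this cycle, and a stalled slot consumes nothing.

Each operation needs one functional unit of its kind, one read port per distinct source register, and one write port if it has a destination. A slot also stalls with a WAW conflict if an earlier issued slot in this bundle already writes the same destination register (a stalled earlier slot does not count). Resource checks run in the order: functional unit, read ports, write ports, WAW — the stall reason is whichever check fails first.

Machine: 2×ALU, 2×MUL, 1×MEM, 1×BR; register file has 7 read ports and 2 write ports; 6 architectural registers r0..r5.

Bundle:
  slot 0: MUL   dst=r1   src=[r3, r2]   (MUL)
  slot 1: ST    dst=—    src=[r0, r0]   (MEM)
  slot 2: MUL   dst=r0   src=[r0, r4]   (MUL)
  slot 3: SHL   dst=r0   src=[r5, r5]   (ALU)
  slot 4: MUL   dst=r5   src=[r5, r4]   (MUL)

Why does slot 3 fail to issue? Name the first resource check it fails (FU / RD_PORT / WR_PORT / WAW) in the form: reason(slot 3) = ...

  0. MUL→r1 ⇒ go  {2A/1Mu/1Ld/1B | 5r 1w}
  1. MEM ⇒ go  {2A/1Mu/0Ld/1B | 4r 1w}
  2. MUL→r0 ⇒ go  {2A/0Mu/0Ld/1B | 2r 0w}
  3. ALU→r0 ⇒ no(WR_PORT)  {2A/0Mu/0Ld/1B | 2r 0w}
  4. MUL→r5 ⇒ no(FU)  {2A/0Mu/0Ld/1B | 2r 0w}

reason(slot 3) = WR_PORT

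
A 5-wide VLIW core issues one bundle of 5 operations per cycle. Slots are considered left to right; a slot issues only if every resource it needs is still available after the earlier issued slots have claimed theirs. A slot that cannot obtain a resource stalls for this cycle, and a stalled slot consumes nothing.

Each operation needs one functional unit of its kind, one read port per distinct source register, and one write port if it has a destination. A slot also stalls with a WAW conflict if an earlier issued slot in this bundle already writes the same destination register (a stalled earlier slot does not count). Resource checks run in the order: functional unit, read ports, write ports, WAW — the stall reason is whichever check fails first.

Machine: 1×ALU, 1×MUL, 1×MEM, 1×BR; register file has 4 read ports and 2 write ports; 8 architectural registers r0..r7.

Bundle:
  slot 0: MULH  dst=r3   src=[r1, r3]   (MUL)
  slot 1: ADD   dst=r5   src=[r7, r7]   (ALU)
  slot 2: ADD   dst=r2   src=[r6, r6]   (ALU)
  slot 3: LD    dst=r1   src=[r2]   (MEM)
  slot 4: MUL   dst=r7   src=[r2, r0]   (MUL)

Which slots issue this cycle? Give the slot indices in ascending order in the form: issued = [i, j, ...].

(0) want 1×MUL +2rd +1wr — yes → AL1|MU0|ME1|BR1|rd2|wr1
(1) want 1×ALU +1rd +1wr — yes → AL0|MU0|ME1|BR1|rd1|wr0
(2) want 1×ALU +1rd +1wr — FU → AL0|MU0|ME1|BR1|rd1|wr0
(3) want 1×MEM +1rd +1wr — WR_PORT → AL0|MU0|ME1|BR1|rd1|wr0
(4) want 1×MUL +2rd +1wr — FU → AL0|MU0|ME1|BR1|rd1|wr0

issued = [0, 1]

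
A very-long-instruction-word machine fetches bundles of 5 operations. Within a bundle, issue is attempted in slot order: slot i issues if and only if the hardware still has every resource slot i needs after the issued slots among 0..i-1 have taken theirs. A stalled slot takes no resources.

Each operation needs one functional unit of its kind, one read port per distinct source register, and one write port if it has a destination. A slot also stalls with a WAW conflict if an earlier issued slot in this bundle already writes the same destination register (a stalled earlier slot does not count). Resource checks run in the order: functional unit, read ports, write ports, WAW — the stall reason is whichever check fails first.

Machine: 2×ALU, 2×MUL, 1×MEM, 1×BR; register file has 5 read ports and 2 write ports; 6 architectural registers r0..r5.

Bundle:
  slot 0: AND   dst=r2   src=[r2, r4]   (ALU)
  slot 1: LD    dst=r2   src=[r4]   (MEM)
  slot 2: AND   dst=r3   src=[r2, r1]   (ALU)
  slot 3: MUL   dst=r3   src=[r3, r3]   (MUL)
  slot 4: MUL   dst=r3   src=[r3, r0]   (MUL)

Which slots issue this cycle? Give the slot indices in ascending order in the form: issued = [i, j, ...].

slot 0 (ALU): ISSUE — free A1,Mu2,Ld1,B1 rp3 wp1
slot 1 (MEM): stall WAW — free A1,Mu2,Ld1,B1 rp3 wp1
slot 2 (ALU): ISSUE — free A0,Mu2,Ld1,B1 rp1 wp0
slot 3 (MUL): stall WR_PORT — free A0,Mu2,Ld1,B1 rp1 wp0
slot 4 (MUL): stall RD_PORT — free A0,Mu2,Ld1,B1 rp1 wp0

issued = [0, 2]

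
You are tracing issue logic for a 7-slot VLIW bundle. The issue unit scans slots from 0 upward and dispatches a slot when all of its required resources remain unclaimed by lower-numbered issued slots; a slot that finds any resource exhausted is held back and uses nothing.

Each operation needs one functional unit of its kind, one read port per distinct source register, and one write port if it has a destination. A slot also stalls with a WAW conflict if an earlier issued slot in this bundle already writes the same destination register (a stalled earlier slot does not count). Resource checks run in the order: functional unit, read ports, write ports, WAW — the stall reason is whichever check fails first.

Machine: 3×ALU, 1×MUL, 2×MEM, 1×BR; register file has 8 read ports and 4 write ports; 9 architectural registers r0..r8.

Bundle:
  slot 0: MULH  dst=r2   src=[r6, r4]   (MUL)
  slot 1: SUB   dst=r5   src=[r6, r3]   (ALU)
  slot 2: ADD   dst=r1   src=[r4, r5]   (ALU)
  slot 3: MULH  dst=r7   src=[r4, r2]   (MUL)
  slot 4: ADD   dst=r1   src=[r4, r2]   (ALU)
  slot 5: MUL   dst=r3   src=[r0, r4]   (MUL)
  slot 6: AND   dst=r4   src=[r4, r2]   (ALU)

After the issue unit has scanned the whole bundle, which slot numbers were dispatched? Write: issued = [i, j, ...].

issued = [0, 1, 2, 6]

#0 MUL src=r6,r4 dispatched  <A:3 Mu:0 Ld:2 B:1 rd:6 wr:3>
#1 ALU src=r6,r3 dispatched  <A:2 Mu:0 Ld:2 B:1 rd:4 wr:2>
#2 ALU src=r4,r5 dispatched  <A:1 Mu:0 Ld:2 B:1 rd:2 wr:1>
#3 MUL src=r4,r2 held:FU  <A:1 Mu:0 Ld:2 B:1 rd:2 wr:1>
#4 ALU src=r4,r2 held:WAW  <A:1 Mu:0 Ld:2 B:1 rd:2 wr:1>
#5 MUL src=r0,r4 held:FU  <A:1 Mu:0 Ld:2 B:1 rd:2 wr:1>
#6 ALU src=r4,r2 dispatched  <A:0 Mu:0 Ld:2 B:1 rd:0 wr:0>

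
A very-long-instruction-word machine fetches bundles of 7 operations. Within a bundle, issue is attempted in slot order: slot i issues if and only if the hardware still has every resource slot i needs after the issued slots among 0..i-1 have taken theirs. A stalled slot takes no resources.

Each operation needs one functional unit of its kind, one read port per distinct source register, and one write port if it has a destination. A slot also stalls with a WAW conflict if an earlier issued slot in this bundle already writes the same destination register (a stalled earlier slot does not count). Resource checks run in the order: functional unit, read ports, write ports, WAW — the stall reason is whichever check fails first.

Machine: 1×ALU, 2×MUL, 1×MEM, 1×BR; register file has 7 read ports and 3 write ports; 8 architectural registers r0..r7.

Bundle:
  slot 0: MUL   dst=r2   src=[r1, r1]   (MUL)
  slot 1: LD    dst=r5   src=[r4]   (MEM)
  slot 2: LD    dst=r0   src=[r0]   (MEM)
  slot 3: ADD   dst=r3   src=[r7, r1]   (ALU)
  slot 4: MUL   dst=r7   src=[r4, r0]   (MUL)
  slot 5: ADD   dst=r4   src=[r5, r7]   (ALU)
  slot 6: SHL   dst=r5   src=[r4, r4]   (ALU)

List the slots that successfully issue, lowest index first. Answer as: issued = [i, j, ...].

slot 0 (MUL): ISSUE — free A1,Mu1,Ld1,B1 rp6 wp2
slot 1 (MEM): ISSUE — free A1,Mu1,Ld0,B1 rp5 wp1
slot 2 (MEM): stall FU — free A1,Mu1,Ld0,B1 rp5 wp1
slot 3 (ALU): ISSUE — free A0,Mu1,Ld0,B1 rp3 wp0
slot 4 (MUL): stall WR_PORT — free A0,Mu1,Ld0,B1 rp3 wp0
slot 5 (ALU): stall FU — free A0,Mu1,Ld0,B1 rp3 wp0
slot 6 (ALU): stall FU — free A0,Mu1,Ld0,B1 rp3 wp0

issued = [0, 1, 3]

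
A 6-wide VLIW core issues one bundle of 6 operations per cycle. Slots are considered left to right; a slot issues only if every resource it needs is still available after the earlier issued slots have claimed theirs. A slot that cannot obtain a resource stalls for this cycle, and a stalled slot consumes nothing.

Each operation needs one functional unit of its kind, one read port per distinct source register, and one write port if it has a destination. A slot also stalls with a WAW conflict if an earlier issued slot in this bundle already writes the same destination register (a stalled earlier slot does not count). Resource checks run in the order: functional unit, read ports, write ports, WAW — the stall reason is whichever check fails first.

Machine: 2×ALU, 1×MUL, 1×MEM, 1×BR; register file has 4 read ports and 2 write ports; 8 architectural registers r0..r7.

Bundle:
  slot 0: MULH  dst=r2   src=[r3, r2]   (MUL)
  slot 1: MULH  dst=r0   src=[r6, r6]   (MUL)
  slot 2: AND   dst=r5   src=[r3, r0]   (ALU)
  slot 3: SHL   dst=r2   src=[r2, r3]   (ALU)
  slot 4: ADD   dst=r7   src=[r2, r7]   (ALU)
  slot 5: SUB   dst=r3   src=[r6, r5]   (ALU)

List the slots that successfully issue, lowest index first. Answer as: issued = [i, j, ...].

slot 0 (MUL): ISSUE — free A2,Mu0,Ld1,B1 rp2 wp1
slot 1 (MUL): stall FU — free A2,Mu0,Ld1,B1 rp2 wp1
slot 2 (ALU): ISSUE — free A1,Mu0,Ld1,B1 rp0 wp0
slot 3 (ALU): stall RD_PORT — free A1,Mu0,Ld1,B1 rp0 wp0
slot 4 (ALU): stall RD_PORT — free A1,Mu0,Ld1,B1 rp0 wp0
slot 5 (ALU): stall RD_PORT — free A1,Mu0,Ld1,B1 rp0 wp0

issued = [0, 2]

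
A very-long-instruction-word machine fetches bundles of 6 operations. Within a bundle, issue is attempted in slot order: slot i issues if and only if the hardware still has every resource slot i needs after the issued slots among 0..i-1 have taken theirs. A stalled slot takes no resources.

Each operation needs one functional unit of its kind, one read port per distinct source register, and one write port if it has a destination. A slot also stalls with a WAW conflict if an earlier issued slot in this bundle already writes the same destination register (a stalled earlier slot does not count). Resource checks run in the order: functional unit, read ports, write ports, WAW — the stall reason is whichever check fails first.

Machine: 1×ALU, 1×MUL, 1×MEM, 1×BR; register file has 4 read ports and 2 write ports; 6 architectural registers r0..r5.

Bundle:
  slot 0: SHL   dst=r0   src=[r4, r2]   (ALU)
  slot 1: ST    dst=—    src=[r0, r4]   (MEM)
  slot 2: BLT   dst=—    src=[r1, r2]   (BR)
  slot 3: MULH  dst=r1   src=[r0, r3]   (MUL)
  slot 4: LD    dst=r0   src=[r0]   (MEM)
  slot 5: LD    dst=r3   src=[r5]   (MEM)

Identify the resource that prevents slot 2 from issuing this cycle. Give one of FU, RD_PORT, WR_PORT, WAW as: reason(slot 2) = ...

reason(slot 2) = RD_PORT

#0 ALU src=r4,r2 dispatched  <A:0 Mu:1 Ld:1 B:1 rd:2 wr:1>
#1 MEM src=r0,r4 dispatched  <A:0 Mu:1 Ld:0 B:1 rd:0 wr:1>
#2 BR src=r1,r2 held:RD_PORT  <A:0 Mu:1 Ld:0 B:1 rd:0 wr:1>
#3 MUL src=r0,r3 held:RD_PORT  <A:0 Mu:1 Ld:0 B:1 rd:0 wr:1>
#4 MEM src=r0 held:FU  <A:0 Mu:1 Ld:0 B:1 rd:0 wr:1>
#5 MEM src=r5 held:FU  <A:0 Mu:1 Ld:0 B:1 rd:0 wr:1>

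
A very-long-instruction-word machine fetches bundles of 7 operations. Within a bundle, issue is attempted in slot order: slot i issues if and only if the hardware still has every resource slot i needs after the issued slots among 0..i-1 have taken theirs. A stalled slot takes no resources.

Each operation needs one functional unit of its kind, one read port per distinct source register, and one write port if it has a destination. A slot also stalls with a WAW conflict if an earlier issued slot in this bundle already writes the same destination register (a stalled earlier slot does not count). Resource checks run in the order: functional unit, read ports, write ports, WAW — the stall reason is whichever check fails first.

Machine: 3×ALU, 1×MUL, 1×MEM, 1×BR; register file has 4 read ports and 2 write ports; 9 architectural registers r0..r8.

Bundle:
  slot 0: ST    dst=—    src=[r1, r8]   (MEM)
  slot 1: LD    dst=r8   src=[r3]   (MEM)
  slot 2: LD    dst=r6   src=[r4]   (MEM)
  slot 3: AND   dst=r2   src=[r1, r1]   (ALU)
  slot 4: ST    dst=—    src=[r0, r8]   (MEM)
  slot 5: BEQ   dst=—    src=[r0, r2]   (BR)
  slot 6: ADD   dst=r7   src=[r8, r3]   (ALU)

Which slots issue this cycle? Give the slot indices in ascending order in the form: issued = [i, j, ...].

slot 0 (MEM): ISSUE — free A3,Mu1,Ld0,B1 rp2 wp2
slot 1 (MEM): stall FU — free A3,Mu1,Ld0,B1 rp2 wp2
slot 2 (MEM): stall FU — free A3,Mu1,Ld0,B1 rp2 wp2
slot 3 (ALU): ISSUE — free A2,Mu1,Ld0,B1 rp1 wp1
slot 4 (MEM): stall FU — free A2,Mu1,Ld0,B1 rp1 wp1
slot 5 (BR): stall RD_PORT — free A2,Mu1,Ld0,B1 rp1 wp1
slot 6 (ALU): stall RD_PORT — free A2,Mu1,Ld0,B1 rp1 wp1

issued = [0, 3]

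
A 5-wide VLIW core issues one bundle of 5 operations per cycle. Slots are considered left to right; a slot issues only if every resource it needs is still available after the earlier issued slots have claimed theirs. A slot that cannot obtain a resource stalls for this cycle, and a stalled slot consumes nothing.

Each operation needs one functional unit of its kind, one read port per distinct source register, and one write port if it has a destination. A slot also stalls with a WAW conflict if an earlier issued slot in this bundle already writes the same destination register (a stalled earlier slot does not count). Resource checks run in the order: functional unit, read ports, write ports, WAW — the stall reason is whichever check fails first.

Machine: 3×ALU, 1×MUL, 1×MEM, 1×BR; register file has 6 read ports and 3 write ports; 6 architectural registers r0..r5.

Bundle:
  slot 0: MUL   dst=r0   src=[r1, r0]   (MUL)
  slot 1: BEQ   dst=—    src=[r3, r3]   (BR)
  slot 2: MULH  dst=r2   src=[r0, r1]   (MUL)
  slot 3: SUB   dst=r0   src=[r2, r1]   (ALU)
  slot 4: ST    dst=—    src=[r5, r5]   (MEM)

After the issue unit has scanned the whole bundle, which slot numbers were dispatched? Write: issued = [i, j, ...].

[0] MUL needs rd=2 wr=1: ok; after: ALU=3 MUL=0 MEM=1 BR=1, R=4, W=2
[1] BR needs rd=1 wr=0: ok; after: ALU=3 MUL=0 MEM=1 BR=0, R=3, W=2
[2] MUL needs rd=2 wr=1: FU; after: ALU=3 MUL=0 MEM=1 BR=0, R=3, W=2
[3] ALU needs rd=2 wr=1: WAW; after: ALU=3 MUL=0 MEM=1 BR=0, R=3, W=2
[4] MEM needs rd=1 wr=0: ok; after: ALU=3 MUL=0 MEM=0 BR=0, R=2, W=2

issued = [0, 1, 4]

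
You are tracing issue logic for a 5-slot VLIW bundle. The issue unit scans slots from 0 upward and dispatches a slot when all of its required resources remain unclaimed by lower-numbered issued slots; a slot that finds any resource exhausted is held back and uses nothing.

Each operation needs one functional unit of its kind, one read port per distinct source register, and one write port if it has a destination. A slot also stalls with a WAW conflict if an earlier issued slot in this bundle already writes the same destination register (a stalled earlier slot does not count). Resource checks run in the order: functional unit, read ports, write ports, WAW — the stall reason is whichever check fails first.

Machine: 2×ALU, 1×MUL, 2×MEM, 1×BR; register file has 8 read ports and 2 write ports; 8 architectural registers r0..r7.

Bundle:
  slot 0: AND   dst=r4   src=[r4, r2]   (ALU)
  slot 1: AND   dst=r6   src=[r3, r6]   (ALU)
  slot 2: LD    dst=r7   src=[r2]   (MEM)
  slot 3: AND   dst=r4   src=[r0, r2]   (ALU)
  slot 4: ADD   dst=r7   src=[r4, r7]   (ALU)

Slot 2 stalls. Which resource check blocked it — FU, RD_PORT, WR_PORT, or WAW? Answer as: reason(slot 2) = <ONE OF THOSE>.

reason(slot 2) = WR_PORT

[0] ALU needs rd=2 wr=1: ok; after: ALU=1 MUL=1 MEM=2 BR=1, R=6, W=1
[1] ALU needs rd=2 wr=1: ok; after: ALU=0 MUL=1 MEM=2 BR=1, R=4, W=0
[2] MEM needs rd=1 wr=1: WR_PORT; after: ALU=0 MUL=1 MEM=2 BR=1, R=4, W=0
[3] ALU needs rd=2 wr=1: FU; after: ALU=0 MUL=1 MEM=2 BR=1, R=4, W=0
[4] ALU needs rd=2 wr=1: FU; after: ALU=0 MUL=1 MEM=2 BR=1, R=4, W=0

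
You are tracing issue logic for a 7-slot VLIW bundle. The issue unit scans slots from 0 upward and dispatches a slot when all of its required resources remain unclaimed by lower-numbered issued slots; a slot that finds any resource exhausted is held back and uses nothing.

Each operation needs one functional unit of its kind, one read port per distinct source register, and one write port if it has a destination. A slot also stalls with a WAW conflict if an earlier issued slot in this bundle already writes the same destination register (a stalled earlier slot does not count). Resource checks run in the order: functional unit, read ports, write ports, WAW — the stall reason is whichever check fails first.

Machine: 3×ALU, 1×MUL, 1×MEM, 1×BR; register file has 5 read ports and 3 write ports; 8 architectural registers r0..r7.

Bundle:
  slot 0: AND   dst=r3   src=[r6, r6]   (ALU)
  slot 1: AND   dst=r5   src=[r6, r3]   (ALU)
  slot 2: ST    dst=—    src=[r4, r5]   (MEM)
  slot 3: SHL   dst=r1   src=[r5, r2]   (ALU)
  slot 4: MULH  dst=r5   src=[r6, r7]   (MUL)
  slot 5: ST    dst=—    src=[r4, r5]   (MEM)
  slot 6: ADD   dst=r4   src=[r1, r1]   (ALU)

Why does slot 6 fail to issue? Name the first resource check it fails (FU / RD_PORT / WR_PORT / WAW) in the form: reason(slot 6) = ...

#0 ALU src=r6,r6 dispatched  <A:2 Mu:1 Ld:1 B:1 rd:4 wr:2>
#1 ALU src=r6,r3 dispatched  <A:1 Mu:1 Ld:1 B:1 rd:2 wr:1>
#2 MEM src=r4,r5 dispatched  <A:1 Mu:1 Ld:0 B:1 rd:0 wr:1>
#3 ALU src=r5,r2 held:RD_PORT  <A:1 Mu:1 Ld:0 B:1 rd:0 wr:1>
#4 MUL src=r6,r7 held:RD_PORT  <A:1 Mu:1 Ld:0 B:1 rd:0 wr:1>
#5 MEM src=r4,r5 held:FU  <A:1 Mu:1 Ld:0 B:1 rd:0 wr:1>
#6 ALU src=r1,r1 held:RD_PORT  <A:1 Mu:1 Ld:0 B:1 rd:0 wr:1>

reason(slot 6) = RD_PORT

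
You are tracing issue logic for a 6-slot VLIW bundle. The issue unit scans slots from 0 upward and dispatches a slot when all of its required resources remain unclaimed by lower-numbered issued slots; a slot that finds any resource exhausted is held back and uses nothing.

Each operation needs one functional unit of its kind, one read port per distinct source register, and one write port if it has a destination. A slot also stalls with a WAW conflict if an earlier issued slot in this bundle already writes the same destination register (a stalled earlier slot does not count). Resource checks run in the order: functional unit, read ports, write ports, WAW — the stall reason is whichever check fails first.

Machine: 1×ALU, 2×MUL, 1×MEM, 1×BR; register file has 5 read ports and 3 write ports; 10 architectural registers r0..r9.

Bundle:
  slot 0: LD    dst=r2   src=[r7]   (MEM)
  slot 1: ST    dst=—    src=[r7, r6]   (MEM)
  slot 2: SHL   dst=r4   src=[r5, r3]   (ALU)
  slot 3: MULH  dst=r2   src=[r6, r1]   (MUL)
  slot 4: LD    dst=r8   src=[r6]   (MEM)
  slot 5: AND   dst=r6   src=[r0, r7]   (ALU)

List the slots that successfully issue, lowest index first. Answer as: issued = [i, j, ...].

(0) want 1×MEM +1rd +1wr — yes → AL1|MU2|ME0|BR1|rd4|wr2
(1) want 1×MEM +2rd +0wr — FU → AL1|MU2|ME0|BR1|rd4|wr2
(2) want 1×ALU +2rd +1wr — yes → AL0|MU2|ME0|BR1|rd2|wr1
(3) want 1×MUL +2rd +1wr — WAW → AL0|MU2|ME0|BR1|rd2|wr1
(4) want 1×MEM +1rd +1wr — FU → AL0|MU2|ME0|BR1|rd2|wr1
(5) want 1×ALU +2rd +1wr — FU → AL0|MU2|ME0|BR1|rd2|wr1

issued = [0, 2]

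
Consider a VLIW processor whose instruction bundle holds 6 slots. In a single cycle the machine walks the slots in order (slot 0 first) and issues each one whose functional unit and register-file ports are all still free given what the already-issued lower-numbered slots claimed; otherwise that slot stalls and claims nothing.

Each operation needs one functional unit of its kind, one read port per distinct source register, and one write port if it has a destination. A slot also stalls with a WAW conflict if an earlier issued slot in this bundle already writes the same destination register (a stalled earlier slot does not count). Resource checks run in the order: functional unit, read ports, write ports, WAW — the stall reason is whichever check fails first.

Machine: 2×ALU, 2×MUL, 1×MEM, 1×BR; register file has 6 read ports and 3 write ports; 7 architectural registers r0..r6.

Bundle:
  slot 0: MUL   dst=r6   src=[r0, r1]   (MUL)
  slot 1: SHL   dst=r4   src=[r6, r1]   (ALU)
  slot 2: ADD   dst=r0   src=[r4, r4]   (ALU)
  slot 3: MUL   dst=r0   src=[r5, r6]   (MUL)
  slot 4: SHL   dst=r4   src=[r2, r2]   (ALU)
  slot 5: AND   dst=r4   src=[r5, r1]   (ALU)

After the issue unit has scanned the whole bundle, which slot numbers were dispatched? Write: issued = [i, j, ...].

  0. MUL→r6 ⇒ go  {2A/1Mu/1Ld/1B | 4r 2w}
  1. ALU→r4 ⇒ go  {1A/1Mu/1Ld/1B | 2r 1w}
  2. ALU→r0 ⇒ go  {0A/1Mu/1Ld/1B | 1r 0w}
  3. MUL→r0 ⇒ no(RD_PORT)  {0A/1Mu/1Ld/1B | 1r 0w}
  4. ALU→r4 ⇒ no(FU)  {0A/1Mu/1Ld/1B | 1r 0w}
  5. ALU→r4 ⇒ no(FU)  {0A/1Mu/1Ld/1B | 1r 0w}

issued = [0, 1, 2]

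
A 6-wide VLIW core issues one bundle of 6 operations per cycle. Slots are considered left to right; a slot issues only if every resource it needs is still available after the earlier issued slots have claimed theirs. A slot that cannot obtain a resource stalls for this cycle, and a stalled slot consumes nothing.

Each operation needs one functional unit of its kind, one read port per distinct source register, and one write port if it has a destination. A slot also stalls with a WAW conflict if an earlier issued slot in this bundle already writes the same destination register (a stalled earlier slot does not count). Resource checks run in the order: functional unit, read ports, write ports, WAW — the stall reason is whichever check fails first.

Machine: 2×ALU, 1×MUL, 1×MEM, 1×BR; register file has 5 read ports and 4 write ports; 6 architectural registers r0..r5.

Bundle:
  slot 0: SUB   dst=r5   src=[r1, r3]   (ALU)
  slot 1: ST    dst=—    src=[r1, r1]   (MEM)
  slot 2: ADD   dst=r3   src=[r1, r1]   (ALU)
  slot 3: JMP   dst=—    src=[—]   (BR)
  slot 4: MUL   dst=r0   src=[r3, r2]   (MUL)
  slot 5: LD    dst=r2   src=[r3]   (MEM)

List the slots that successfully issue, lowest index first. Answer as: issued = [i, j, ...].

#0 ALU src=r1,r3 dispatched  <A:1 Mu:1 Ld:1 B:1 rd:3 wr:3>
#1 MEM src=r1,r1 dispatched  <A:1 Mu:1 Ld:0 B:1 rd:2 wr:3>
#2 ALU src=r1,r1 dispatched  <A:0 Mu:1 Ld:0 B:1 rd:1 wr:2>
#3 BR src=- dispatched  <A:0 Mu:1 Ld:0 B:0 rd:1 wr:2>
#4 MUL src=r3,r2 held:RD_PORT  <A:0 Mu:1 Ld:0 B:0 rd:1 wr:2>
#5 MEM src=r3 held:FU  <A:0 Mu:1 Ld:0 B:0 rd:1 wr:2>

issued = [0, 1, 2, 3]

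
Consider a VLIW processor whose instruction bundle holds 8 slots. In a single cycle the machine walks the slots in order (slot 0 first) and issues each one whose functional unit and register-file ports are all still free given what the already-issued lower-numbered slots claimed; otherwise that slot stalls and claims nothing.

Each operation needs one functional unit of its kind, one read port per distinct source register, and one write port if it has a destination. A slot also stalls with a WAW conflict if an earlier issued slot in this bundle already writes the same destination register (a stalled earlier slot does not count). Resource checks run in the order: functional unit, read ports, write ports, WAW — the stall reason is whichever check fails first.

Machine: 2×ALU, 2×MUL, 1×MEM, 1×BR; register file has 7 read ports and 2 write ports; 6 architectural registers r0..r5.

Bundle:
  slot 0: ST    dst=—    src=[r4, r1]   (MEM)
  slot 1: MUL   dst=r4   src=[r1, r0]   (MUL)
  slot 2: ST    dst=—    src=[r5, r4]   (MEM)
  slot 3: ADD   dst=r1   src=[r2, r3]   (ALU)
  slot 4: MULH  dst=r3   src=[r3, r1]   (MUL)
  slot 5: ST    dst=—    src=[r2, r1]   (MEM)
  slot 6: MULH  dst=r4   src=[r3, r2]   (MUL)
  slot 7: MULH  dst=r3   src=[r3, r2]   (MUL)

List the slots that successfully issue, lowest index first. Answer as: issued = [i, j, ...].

issued = [0, 1, 3]

#0 MEM src=r4,r1 dispatched  <A:2 Mu:2 Ld:0 B:1 rd:5 wr:2>
#1 MUL src=r1,r0 dispatched  <A:2 Mu:1 Ld:0 B:1 rd:3 wr:1>
#2 MEM src=r5,r4 held:FU  <A:2 Mu:1 Ld:0 B:1 rd:3 wr:1>
#3 ALU src=r2,r3 dispatched  <A:1 Mu:1 Ld:0 B:1 rd:1 wr:0>
#4 MUL src=r3,r1 held:RD_PORT  <A:1 Mu:1 Ld:0 B:1 rd:1 wr:0>
#5 MEM src=r2,r1 held:FU  <A:1 Mu:1 Ld:0 B:1 rd:1 wr:0>
#6 MUL src=r3,r2 held:RD_PORT  <A:1 Mu:1 Ld:0 B:1 rd:1 wr:0>
#7 MUL src=r3,r2 held:RD_PORT  <A:1 Mu:1 Ld:0 B:1 rd:1 wr:0>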